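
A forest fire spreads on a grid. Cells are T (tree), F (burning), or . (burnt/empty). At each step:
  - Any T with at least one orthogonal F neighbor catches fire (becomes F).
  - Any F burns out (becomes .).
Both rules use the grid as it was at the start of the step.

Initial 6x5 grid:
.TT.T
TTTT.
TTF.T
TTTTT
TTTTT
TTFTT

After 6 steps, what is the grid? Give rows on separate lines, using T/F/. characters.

Step 1: 6 trees catch fire, 2 burn out
  .TT.T
  TTFT.
  TF..T
  TTFTT
  TTFTT
  TF.FT
Step 2: 10 trees catch fire, 6 burn out
  .TF.T
  TF.F.
  F...T
  TF.FT
  TF.FT
  F...F
Step 3: 6 trees catch fire, 10 burn out
  .F..T
  F....
  ....T
  F...F
  F...F
  .....
Step 4: 1 trees catch fire, 6 burn out
  ....T
  .....
  ....F
  .....
  .....
  .....
Step 5: 0 trees catch fire, 1 burn out
  ....T
  .....
  .....
  .....
  .....
  .....
Step 6: 0 trees catch fire, 0 burn out
  ....T
  .....
  .....
  .....
  .....
  .....

....T
.....
.....
.....
.....
.....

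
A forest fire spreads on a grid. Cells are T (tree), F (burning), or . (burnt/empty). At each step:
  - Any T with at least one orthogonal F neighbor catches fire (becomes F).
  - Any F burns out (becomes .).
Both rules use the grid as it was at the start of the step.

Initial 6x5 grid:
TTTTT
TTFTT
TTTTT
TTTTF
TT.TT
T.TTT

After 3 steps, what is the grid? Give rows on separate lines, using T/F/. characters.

Step 1: 7 trees catch fire, 2 burn out
  TTFTT
  TF.FT
  TTFTF
  TTTF.
  TT.TF
  T.TTT
Step 2: 9 trees catch fire, 7 burn out
  TF.FT
  F...F
  TF.F.
  TTF..
  TT.F.
  T.TTF
Step 3: 5 trees catch fire, 9 burn out
  F...F
  .....
  F....
  TF...
  TT...
  T.TF.

F...F
.....
F....
TF...
TT...
T.TF.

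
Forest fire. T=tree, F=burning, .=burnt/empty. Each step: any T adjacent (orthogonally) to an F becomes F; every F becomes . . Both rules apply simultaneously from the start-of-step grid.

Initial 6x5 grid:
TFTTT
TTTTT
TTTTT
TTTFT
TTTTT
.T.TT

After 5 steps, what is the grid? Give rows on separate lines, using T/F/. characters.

Step 1: 7 trees catch fire, 2 burn out
  F.FTT
  TFTTT
  TTTFT
  TTF.F
  TTTFT
  .T.TT
Step 2: 11 trees catch fire, 7 burn out
  ...FT
  F.FFT
  TFF.F
  TF...
  TTF.F
  .T.FT
Step 3: 6 trees catch fire, 11 burn out
  ....F
  ....F
  F....
  F....
  TF...
  .T..F
Step 4: 2 trees catch fire, 6 burn out
  .....
  .....
  .....
  .....
  F....
  .F...
Step 5: 0 trees catch fire, 2 burn out
  .....
  .....
  .....
  .....
  .....
  .....

.....
.....
.....
.....
.....
.....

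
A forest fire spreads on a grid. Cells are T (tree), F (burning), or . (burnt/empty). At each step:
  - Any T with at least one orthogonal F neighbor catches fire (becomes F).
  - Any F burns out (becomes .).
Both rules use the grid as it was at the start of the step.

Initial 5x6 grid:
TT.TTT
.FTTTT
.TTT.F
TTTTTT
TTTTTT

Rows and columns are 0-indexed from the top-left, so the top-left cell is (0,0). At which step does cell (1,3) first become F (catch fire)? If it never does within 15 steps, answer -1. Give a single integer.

Step 1: cell (1,3)='T' (+5 fires, +2 burnt)
Step 2: cell (1,3)='F' (+8 fires, +5 burnt)
  -> target ignites at step 2
Step 3: cell (1,3)='.' (+8 fires, +8 burnt)
Step 4: cell (1,3)='.' (+3 fires, +8 burnt)
Step 5: cell (1,3)='.' (+0 fires, +3 burnt)
  fire out at step 5

2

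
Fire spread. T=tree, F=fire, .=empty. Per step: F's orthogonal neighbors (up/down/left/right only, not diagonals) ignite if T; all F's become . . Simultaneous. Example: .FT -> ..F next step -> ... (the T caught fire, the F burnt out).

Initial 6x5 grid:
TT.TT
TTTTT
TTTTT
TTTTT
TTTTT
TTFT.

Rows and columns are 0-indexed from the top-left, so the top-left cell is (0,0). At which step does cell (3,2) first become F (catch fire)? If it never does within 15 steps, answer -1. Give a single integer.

Step 1: cell (3,2)='T' (+3 fires, +1 burnt)
Step 2: cell (3,2)='F' (+4 fires, +3 burnt)
  -> target ignites at step 2
Step 3: cell (3,2)='.' (+5 fires, +4 burnt)
Step 4: cell (3,2)='.' (+5 fires, +5 burnt)
Step 5: cell (3,2)='.' (+4 fires, +5 burnt)
Step 6: cell (3,2)='.' (+4 fires, +4 burnt)
Step 7: cell (3,2)='.' (+2 fires, +4 burnt)
Step 8: cell (3,2)='.' (+0 fires, +2 burnt)
  fire out at step 8

2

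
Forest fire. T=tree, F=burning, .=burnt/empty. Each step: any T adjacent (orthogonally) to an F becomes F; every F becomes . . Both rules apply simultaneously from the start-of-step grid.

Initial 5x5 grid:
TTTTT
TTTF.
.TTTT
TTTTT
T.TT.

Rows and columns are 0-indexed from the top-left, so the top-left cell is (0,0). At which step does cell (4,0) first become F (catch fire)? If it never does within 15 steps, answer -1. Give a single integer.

Step 1: cell (4,0)='T' (+3 fires, +1 burnt)
Step 2: cell (4,0)='T' (+6 fires, +3 burnt)
Step 3: cell (4,0)='T' (+6 fires, +6 burnt)
Step 4: cell (4,0)='T' (+3 fires, +6 burnt)
Step 5: cell (4,0)='T' (+1 fires, +3 burnt)
Step 6: cell (4,0)='F' (+1 fires, +1 burnt)
  -> target ignites at step 6
Step 7: cell (4,0)='.' (+0 fires, +1 burnt)
  fire out at step 7

6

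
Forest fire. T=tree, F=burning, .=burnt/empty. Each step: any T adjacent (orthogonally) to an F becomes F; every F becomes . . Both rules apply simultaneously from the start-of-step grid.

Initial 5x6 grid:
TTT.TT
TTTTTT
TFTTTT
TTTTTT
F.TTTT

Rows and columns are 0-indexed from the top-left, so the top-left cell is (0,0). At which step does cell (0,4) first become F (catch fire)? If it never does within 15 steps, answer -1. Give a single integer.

Step 1: cell (0,4)='T' (+5 fires, +2 burnt)
Step 2: cell (0,4)='T' (+5 fires, +5 burnt)
Step 3: cell (0,4)='T' (+6 fires, +5 burnt)
Step 4: cell (0,4)='T' (+4 fires, +6 burnt)
Step 5: cell (0,4)='F' (+4 fires, +4 burnt)
  -> target ignites at step 5
Step 6: cell (0,4)='.' (+2 fires, +4 burnt)
Step 7: cell (0,4)='.' (+0 fires, +2 burnt)
  fire out at step 7

5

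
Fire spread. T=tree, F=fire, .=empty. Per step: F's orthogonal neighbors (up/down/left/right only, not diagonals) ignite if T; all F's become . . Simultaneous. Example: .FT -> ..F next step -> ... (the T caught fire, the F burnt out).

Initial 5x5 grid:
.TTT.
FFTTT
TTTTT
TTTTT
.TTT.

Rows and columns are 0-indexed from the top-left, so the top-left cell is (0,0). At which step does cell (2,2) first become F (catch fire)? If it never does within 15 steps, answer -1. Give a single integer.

Step 1: cell (2,2)='T' (+4 fires, +2 burnt)
Step 2: cell (2,2)='F' (+5 fires, +4 burnt)
  -> target ignites at step 2
Step 3: cell (2,2)='.' (+5 fires, +5 burnt)
Step 4: cell (2,2)='.' (+3 fires, +5 burnt)
Step 5: cell (2,2)='.' (+2 fires, +3 burnt)
Step 6: cell (2,2)='.' (+0 fires, +2 burnt)
  fire out at step 6

2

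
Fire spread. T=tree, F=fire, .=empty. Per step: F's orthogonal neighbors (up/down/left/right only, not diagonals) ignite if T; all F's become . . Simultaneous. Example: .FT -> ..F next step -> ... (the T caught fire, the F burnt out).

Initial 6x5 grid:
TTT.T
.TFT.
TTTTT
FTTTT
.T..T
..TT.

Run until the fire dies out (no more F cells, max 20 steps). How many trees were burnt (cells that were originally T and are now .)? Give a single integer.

Answer: 16

Derivation:
Step 1: +6 fires, +2 burnt (F count now 6)
Step 2: +5 fires, +6 burnt (F count now 5)
Step 3: +3 fires, +5 burnt (F count now 3)
Step 4: +1 fires, +3 burnt (F count now 1)
Step 5: +1 fires, +1 burnt (F count now 1)
Step 6: +0 fires, +1 burnt (F count now 0)
Fire out after step 6
Initially T: 19, now '.': 27
Total burnt (originally-T cells now '.'): 16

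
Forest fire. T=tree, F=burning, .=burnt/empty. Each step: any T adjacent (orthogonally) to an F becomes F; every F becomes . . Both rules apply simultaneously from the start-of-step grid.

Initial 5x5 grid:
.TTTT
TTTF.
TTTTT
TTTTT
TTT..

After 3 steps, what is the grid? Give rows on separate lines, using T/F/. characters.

Step 1: 3 trees catch fire, 1 burn out
  .TTFT
  TTF..
  TTTFT
  TTTTT
  TTT..
Step 2: 6 trees catch fire, 3 burn out
  .TF.F
  TF...
  TTF.F
  TTTFT
  TTT..
Step 3: 5 trees catch fire, 6 burn out
  .F...
  F....
  TF...
  TTF.F
  TTT..

.F...
F....
TF...
TTF.F
TTT..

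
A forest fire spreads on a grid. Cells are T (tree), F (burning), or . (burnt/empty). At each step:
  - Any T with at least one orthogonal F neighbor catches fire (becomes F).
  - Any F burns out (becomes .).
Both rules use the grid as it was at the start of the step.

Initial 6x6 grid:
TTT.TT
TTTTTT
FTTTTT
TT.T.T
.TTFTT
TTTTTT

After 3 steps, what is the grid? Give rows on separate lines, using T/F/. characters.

Step 1: 7 trees catch fire, 2 burn out
  TTT.TT
  FTTTTT
  .FTTTT
  FT.F.T
  .TF.FT
  TTTFTT
Step 2: 9 trees catch fire, 7 burn out
  FTT.TT
  .FTTTT
  ..FFTT
  .F...T
  .F...F
  TTF.FT
Step 3: 7 trees catch fire, 9 burn out
  .FT.TT
  ..FFTT
  ....FT
  .....F
  ......
  TF...F

.FT.TT
..FFTT
....FT
.....F
......
TF...F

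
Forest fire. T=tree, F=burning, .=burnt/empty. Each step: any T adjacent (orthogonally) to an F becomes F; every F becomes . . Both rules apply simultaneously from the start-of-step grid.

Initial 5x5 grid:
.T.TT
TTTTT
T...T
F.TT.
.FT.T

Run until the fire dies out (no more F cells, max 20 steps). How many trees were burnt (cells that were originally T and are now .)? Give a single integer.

Step 1: +2 fires, +2 burnt (F count now 2)
Step 2: +2 fires, +2 burnt (F count now 2)
Step 3: +2 fires, +2 burnt (F count now 2)
Step 4: +2 fires, +2 burnt (F count now 2)
Step 5: +1 fires, +2 burnt (F count now 1)
Step 6: +2 fires, +1 burnt (F count now 2)
Step 7: +2 fires, +2 burnt (F count now 2)
Step 8: +0 fires, +2 burnt (F count now 0)
Fire out after step 8
Initially T: 14, now '.': 24
Total burnt (originally-T cells now '.'): 13

Answer: 13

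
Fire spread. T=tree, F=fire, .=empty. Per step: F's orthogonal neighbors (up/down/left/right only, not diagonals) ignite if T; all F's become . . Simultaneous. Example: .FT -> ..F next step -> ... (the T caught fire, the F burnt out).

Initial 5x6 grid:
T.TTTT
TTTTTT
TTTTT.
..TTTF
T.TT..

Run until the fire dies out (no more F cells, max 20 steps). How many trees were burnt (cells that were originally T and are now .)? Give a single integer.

Answer: 21

Derivation:
Step 1: +1 fires, +1 burnt (F count now 1)
Step 2: +2 fires, +1 burnt (F count now 2)
Step 3: +4 fires, +2 burnt (F count now 4)
Step 4: +5 fires, +4 burnt (F count now 5)
Step 5: +4 fires, +5 burnt (F count now 4)
Step 6: +3 fires, +4 burnt (F count now 3)
Step 7: +1 fires, +3 burnt (F count now 1)
Step 8: +1 fires, +1 burnt (F count now 1)
Step 9: +0 fires, +1 burnt (F count now 0)
Fire out after step 9
Initially T: 22, now '.': 29
Total burnt (originally-T cells now '.'): 21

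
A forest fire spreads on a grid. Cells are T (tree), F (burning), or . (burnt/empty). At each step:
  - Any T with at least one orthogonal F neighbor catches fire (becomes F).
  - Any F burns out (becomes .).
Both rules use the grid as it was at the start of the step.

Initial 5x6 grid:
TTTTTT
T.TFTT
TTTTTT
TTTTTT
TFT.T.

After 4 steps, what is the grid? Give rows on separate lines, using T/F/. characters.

Step 1: 7 trees catch fire, 2 burn out
  TTTFTT
  T.F.FT
  TTTFTT
  TFTTTT
  F.F.T.
Step 2: 9 trees catch fire, 7 burn out
  TTF.FT
  T....F
  TFF.FT
  F.FFTT
  ....T.
Step 3: 5 trees catch fire, 9 burn out
  TF...F
  T.....
  F....F
  ....FT
  ....T.
Step 4: 4 trees catch fire, 5 burn out
  F.....
  F.....
  ......
  .....F
  ....F.

F.....
F.....
......
.....F
....F.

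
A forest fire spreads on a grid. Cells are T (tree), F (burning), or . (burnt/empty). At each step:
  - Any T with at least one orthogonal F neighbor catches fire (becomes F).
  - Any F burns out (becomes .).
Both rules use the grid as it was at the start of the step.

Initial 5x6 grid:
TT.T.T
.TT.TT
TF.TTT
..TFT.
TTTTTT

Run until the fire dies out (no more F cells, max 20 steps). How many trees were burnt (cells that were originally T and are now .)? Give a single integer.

Answer: 19

Derivation:
Step 1: +6 fires, +2 burnt (F count now 6)
Step 2: +5 fires, +6 burnt (F count now 5)
Step 3: +5 fires, +5 burnt (F count now 5)
Step 4: +2 fires, +5 burnt (F count now 2)
Step 5: +1 fires, +2 burnt (F count now 1)
Step 6: +0 fires, +1 burnt (F count now 0)
Fire out after step 6
Initially T: 20, now '.': 29
Total burnt (originally-T cells now '.'): 19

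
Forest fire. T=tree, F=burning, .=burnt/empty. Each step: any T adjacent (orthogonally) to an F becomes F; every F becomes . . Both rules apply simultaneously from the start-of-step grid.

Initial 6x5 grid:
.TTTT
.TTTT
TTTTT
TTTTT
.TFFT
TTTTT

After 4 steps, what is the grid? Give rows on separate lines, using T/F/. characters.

Step 1: 6 trees catch fire, 2 burn out
  .TTTT
  .TTTT
  TTTTT
  TTFFT
  .F..F
  TTFFT
Step 2: 6 trees catch fire, 6 burn out
  .TTTT
  .TTTT
  TTFFT
  TF..F
  .....
  TF..F
Step 3: 6 trees catch fire, 6 burn out
  .TTTT
  .TFFT
  TF..F
  F....
  .....
  F....
Step 4: 5 trees catch fire, 6 burn out
  .TFFT
  .F..F
  F....
  .....
  .....
  .....

.TFFT
.F..F
F....
.....
.....
.....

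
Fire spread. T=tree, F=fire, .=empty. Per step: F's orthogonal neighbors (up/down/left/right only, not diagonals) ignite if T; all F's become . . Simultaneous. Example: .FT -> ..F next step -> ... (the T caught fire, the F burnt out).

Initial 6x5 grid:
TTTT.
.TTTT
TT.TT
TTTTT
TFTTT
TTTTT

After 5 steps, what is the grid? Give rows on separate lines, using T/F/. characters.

Step 1: 4 trees catch fire, 1 burn out
  TTTT.
  .TTTT
  TT.TT
  TFTTT
  F.FTT
  TFTTT
Step 2: 6 trees catch fire, 4 burn out
  TTTT.
  .TTTT
  TF.TT
  F.FTT
  ...FT
  F.FTT
Step 3: 5 trees catch fire, 6 burn out
  TTTT.
  .FTTT
  F..TT
  ...FT
  ....F
  ...FT
Step 4: 5 trees catch fire, 5 burn out
  TFTT.
  ..FTT
  ...FT
  ....F
  .....
  ....F
Step 5: 4 trees catch fire, 5 burn out
  F.FT.
  ...FT
  ....F
  .....
  .....
  .....

F.FT.
...FT
....F
.....
.....
.....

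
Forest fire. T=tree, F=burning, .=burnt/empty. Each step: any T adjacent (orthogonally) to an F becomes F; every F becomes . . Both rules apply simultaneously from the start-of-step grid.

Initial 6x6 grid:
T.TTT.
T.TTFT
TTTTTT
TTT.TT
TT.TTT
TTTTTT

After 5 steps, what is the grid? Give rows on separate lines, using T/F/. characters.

Step 1: 4 trees catch fire, 1 burn out
  T.TTF.
  T.TF.F
  TTTTFT
  TTT.TT
  TT.TTT
  TTTTTT
Step 2: 5 trees catch fire, 4 burn out
  T.TF..
  T.F...
  TTTF.F
  TTT.FT
  TT.TTT
  TTTTTT
Step 3: 4 trees catch fire, 5 burn out
  T.F...
  T.....
  TTF...
  TTT..F
  TT.TFT
  TTTTTT
Step 4: 5 trees catch fire, 4 burn out
  T.....
  T.....
  TF....
  TTF...
  TT.F.F
  TTTTFT
Step 5: 4 trees catch fire, 5 burn out
  T.....
  T.....
  F.....
  TF....
  TT....
  TTTF.F

T.....
T.....
F.....
TF....
TT....
TTTF.F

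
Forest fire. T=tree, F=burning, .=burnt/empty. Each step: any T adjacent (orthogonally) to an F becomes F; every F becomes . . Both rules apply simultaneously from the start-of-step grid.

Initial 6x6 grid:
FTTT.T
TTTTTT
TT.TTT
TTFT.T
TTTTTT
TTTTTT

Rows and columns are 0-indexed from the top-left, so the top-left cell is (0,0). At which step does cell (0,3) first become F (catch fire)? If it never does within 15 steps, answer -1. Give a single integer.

Step 1: cell (0,3)='T' (+5 fires, +2 burnt)
Step 2: cell (0,3)='T' (+9 fires, +5 burnt)
Step 3: cell (0,3)='F' (+8 fires, +9 burnt)
  -> target ignites at step 3
Step 4: cell (0,3)='.' (+5 fires, +8 burnt)
Step 5: cell (0,3)='.' (+3 fires, +5 burnt)
Step 6: cell (0,3)='.' (+1 fires, +3 burnt)
Step 7: cell (0,3)='.' (+0 fires, +1 burnt)
  fire out at step 7

3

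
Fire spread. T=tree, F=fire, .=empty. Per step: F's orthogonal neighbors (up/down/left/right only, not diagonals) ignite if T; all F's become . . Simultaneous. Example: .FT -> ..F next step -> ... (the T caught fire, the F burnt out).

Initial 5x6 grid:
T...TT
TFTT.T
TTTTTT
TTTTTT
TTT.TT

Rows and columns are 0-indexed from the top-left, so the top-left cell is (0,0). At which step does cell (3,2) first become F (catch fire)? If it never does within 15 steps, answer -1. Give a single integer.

Step 1: cell (3,2)='T' (+3 fires, +1 burnt)
Step 2: cell (3,2)='T' (+5 fires, +3 burnt)
Step 3: cell (3,2)='F' (+4 fires, +5 burnt)
  -> target ignites at step 3
Step 4: cell (3,2)='.' (+4 fires, +4 burnt)
Step 5: cell (3,2)='.' (+2 fires, +4 burnt)
Step 6: cell (3,2)='.' (+3 fires, +2 burnt)
Step 7: cell (3,2)='.' (+2 fires, +3 burnt)
Step 8: cell (3,2)='.' (+1 fires, +2 burnt)
Step 9: cell (3,2)='.' (+0 fires, +1 burnt)
  fire out at step 9

3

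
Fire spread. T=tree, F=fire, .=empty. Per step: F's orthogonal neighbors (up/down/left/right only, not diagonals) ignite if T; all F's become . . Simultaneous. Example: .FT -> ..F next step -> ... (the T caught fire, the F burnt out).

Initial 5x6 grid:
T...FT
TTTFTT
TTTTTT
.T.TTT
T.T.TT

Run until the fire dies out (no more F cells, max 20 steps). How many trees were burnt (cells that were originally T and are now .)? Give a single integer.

Answer: 19

Derivation:
Step 1: +4 fires, +2 burnt (F count now 4)
Step 2: +5 fires, +4 burnt (F count now 5)
Step 3: +4 fires, +5 burnt (F count now 4)
Step 4: +5 fires, +4 burnt (F count now 5)
Step 5: +1 fires, +5 burnt (F count now 1)
Step 6: +0 fires, +1 burnt (F count now 0)
Fire out after step 6
Initially T: 21, now '.': 28
Total burnt (originally-T cells now '.'): 19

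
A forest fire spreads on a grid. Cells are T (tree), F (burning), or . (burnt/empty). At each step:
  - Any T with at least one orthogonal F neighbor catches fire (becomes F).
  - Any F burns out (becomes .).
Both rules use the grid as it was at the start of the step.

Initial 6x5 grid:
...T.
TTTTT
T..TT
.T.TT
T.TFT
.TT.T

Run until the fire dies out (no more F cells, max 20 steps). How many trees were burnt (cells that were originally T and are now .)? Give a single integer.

Step 1: +3 fires, +1 burnt (F count now 3)
Step 2: +4 fires, +3 burnt (F count now 4)
Step 3: +3 fires, +4 burnt (F count now 3)
Step 4: +3 fires, +3 burnt (F count now 3)
Step 5: +1 fires, +3 burnt (F count now 1)
Step 6: +1 fires, +1 burnt (F count now 1)
Step 7: +1 fires, +1 burnt (F count now 1)
Step 8: +0 fires, +1 burnt (F count now 0)
Fire out after step 8
Initially T: 18, now '.': 28
Total burnt (originally-T cells now '.'): 16

Answer: 16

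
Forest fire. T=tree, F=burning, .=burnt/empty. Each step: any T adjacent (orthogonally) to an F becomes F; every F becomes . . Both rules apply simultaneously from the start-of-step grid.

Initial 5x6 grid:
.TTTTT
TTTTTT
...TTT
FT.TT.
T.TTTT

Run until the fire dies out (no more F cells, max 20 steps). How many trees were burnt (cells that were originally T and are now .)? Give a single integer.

Answer: 2

Derivation:
Step 1: +2 fires, +1 burnt (F count now 2)
Step 2: +0 fires, +2 burnt (F count now 0)
Fire out after step 2
Initially T: 22, now '.': 10
Total burnt (originally-T cells now '.'): 2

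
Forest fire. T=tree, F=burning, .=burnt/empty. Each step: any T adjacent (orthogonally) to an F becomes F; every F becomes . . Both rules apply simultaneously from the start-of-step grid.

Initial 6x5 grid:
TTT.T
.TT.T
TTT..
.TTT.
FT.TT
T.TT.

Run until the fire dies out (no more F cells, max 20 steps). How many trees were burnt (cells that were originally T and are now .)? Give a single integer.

Answer: 17

Derivation:
Step 1: +2 fires, +1 burnt (F count now 2)
Step 2: +1 fires, +2 burnt (F count now 1)
Step 3: +2 fires, +1 burnt (F count now 2)
Step 4: +4 fires, +2 burnt (F count now 4)
Step 5: +3 fires, +4 burnt (F count now 3)
Step 6: +4 fires, +3 burnt (F count now 4)
Step 7: +1 fires, +4 burnt (F count now 1)
Step 8: +0 fires, +1 burnt (F count now 0)
Fire out after step 8
Initially T: 19, now '.': 28
Total burnt (originally-T cells now '.'): 17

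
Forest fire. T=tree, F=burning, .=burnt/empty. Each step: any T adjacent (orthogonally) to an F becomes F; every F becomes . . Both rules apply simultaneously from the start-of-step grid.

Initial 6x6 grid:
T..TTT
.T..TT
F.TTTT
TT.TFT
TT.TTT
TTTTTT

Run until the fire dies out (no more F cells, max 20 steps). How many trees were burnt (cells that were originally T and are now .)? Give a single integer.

Answer: 24

Derivation:
Step 1: +5 fires, +2 burnt (F count now 5)
Step 2: +8 fires, +5 burnt (F count now 8)
Step 3: +7 fires, +8 burnt (F count now 7)
Step 4: +4 fires, +7 burnt (F count now 4)
Step 5: +0 fires, +4 burnt (F count now 0)
Fire out after step 5
Initially T: 26, now '.': 34
Total burnt (originally-T cells now '.'): 24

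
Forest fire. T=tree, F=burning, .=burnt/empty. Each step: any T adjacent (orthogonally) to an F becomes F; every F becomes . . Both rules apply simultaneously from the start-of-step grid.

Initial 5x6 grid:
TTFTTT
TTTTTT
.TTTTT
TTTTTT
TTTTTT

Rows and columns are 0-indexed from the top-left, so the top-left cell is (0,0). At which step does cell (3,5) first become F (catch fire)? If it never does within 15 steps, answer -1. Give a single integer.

Step 1: cell (3,5)='T' (+3 fires, +1 burnt)
Step 2: cell (3,5)='T' (+5 fires, +3 burnt)
Step 3: cell (3,5)='T' (+6 fires, +5 burnt)
Step 4: cell (3,5)='T' (+5 fires, +6 burnt)
Step 5: cell (3,5)='T' (+5 fires, +5 burnt)
Step 6: cell (3,5)='F' (+3 fires, +5 burnt)
  -> target ignites at step 6
Step 7: cell (3,5)='.' (+1 fires, +3 burnt)
Step 8: cell (3,5)='.' (+0 fires, +1 burnt)
  fire out at step 8

6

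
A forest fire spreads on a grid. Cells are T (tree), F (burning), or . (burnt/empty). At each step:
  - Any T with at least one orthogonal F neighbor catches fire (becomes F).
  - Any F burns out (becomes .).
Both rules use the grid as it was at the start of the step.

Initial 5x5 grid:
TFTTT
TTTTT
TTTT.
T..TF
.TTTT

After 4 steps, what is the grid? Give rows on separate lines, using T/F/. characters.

Step 1: 5 trees catch fire, 2 burn out
  F.FTT
  TFTTT
  TTTT.
  T..F.
  .TTTF
Step 2: 6 trees catch fire, 5 burn out
  ...FT
  F.FTT
  TFTF.
  T....
  .TTF.
Step 3: 5 trees catch fire, 6 burn out
  ....F
  ...FT
  F.F..
  T....
  .TF..
Step 4: 3 trees catch fire, 5 burn out
  .....
  ....F
  .....
  F....
  .F...

.....
....F
.....
F....
.F...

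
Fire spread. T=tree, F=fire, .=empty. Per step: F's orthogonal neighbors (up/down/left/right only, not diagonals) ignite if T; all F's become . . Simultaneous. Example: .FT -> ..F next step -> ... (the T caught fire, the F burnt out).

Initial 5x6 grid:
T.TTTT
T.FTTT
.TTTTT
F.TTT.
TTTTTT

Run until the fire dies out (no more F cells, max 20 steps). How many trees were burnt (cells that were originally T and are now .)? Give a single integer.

Step 1: +4 fires, +2 burnt (F count now 4)
Step 2: +6 fires, +4 burnt (F count now 6)
Step 3: +5 fires, +6 burnt (F count now 5)
Step 4: +4 fires, +5 burnt (F count now 4)
Step 5: +1 fires, +4 burnt (F count now 1)
Step 6: +1 fires, +1 burnt (F count now 1)
Step 7: +0 fires, +1 burnt (F count now 0)
Fire out after step 7
Initially T: 23, now '.': 28
Total burnt (originally-T cells now '.'): 21

Answer: 21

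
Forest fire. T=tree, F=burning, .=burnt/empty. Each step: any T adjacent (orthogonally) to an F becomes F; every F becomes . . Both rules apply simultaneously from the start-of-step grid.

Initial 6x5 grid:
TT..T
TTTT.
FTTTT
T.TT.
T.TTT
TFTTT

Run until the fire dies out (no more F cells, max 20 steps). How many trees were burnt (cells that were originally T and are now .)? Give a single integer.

Step 1: +5 fires, +2 burnt (F count now 5)
Step 2: +6 fires, +5 burnt (F count now 6)
Step 3: +6 fires, +6 burnt (F count now 6)
Step 4: +4 fires, +6 burnt (F count now 4)
Step 5: +0 fires, +4 burnt (F count now 0)
Fire out after step 5
Initially T: 22, now '.': 29
Total burnt (originally-T cells now '.'): 21

Answer: 21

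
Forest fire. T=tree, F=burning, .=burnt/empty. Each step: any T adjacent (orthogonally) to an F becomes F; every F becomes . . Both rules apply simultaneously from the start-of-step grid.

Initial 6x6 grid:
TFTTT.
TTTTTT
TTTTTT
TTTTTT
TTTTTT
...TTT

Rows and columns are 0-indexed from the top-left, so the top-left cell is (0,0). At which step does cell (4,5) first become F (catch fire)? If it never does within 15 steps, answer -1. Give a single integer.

Step 1: cell (4,5)='T' (+3 fires, +1 burnt)
Step 2: cell (4,5)='T' (+4 fires, +3 burnt)
Step 3: cell (4,5)='T' (+5 fires, +4 burnt)
Step 4: cell (4,5)='T' (+5 fires, +5 burnt)
Step 5: cell (4,5)='T' (+5 fires, +5 burnt)
Step 6: cell (4,5)='T' (+3 fires, +5 burnt)
Step 7: cell (4,5)='T' (+3 fires, +3 burnt)
Step 8: cell (4,5)='F' (+2 fires, +3 burnt)
  -> target ignites at step 8
Step 9: cell (4,5)='.' (+1 fires, +2 burnt)
Step 10: cell (4,5)='.' (+0 fires, +1 burnt)
  fire out at step 10

8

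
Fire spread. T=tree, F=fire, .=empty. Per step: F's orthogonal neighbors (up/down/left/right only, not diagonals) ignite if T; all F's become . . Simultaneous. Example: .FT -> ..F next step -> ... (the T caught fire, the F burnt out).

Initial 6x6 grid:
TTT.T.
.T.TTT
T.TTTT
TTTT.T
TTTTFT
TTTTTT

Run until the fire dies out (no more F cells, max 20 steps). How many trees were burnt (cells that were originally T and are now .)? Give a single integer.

Answer: 25

Derivation:
Step 1: +3 fires, +1 burnt (F count now 3)
Step 2: +5 fires, +3 burnt (F count now 5)
Step 3: +5 fires, +5 burnt (F count now 5)
Step 4: +7 fires, +5 burnt (F count now 7)
Step 5: +3 fires, +7 burnt (F count now 3)
Step 6: +2 fires, +3 burnt (F count now 2)
Step 7: +0 fires, +2 burnt (F count now 0)
Fire out after step 7
Initially T: 29, now '.': 32
Total burnt (originally-T cells now '.'): 25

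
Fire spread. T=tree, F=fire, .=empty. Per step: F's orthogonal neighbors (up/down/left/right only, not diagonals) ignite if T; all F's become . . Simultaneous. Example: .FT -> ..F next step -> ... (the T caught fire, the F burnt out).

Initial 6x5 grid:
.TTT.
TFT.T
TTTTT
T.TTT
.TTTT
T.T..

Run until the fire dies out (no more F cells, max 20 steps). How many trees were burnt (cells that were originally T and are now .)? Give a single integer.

Answer: 20

Derivation:
Step 1: +4 fires, +1 burnt (F count now 4)
Step 2: +3 fires, +4 burnt (F count now 3)
Step 3: +4 fires, +3 burnt (F count now 4)
Step 4: +3 fires, +4 burnt (F count now 3)
Step 5: +5 fires, +3 burnt (F count now 5)
Step 6: +1 fires, +5 burnt (F count now 1)
Step 7: +0 fires, +1 burnt (F count now 0)
Fire out after step 7
Initially T: 21, now '.': 29
Total burnt (originally-T cells now '.'): 20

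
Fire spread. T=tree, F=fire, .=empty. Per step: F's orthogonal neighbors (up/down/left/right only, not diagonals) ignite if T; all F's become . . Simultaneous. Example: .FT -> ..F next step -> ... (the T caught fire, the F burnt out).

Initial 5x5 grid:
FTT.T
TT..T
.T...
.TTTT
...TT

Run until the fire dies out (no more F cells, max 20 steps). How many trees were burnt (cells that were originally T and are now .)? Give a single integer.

Answer: 11

Derivation:
Step 1: +2 fires, +1 burnt (F count now 2)
Step 2: +2 fires, +2 burnt (F count now 2)
Step 3: +1 fires, +2 burnt (F count now 1)
Step 4: +1 fires, +1 burnt (F count now 1)
Step 5: +1 fires, +1 burnt (F count now 1)
Step 6: +1 fires, +1 burnt (F count now 1)
Step 7: +2 fires, +1 burnt (F count now 2)
Step 8: +1 fires, +2 burnt (F count now 1)
Step 9: +0 fires, +1 burnt (F count now 0)
Fire out after step 9
Initially T: 13, now '.': 23
Total burnt (originally-T cells now '.'): 11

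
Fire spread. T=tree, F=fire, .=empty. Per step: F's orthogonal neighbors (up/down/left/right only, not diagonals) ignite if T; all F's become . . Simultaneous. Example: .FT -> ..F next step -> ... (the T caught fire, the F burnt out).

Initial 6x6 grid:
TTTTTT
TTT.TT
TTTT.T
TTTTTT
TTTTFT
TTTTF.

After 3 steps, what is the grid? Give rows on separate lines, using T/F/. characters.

Step 1: 4 trees catch fire, 2 burn out
  TTTTTT
  TTT.TT
  TTTT.T
  TTTTFT
  TTTF.F
  TTTF..
Step 2: 4 trees catch fire, 4 burn out
  TTTTTT
  TTT.TT
  TTTT.T
  TTTF.F
  TTF...
  TTF...
Step 3: 5 trees catch fire, 4 burn out
  TTTTTT
  TTT.TT
  TTTF.F
  TTF...
  TF....
  TF....

TTTTTT
TTT.TT
TTTF.F
TTF...
TF....
TF....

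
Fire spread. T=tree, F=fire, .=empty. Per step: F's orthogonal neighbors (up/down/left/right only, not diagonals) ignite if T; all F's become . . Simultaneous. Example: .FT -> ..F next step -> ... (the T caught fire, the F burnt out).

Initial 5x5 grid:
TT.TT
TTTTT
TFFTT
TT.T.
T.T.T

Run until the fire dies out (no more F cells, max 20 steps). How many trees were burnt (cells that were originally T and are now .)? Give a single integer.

Answer: 16

Derivation:
Step 1: +5 fires, +2 burnt (F count now 5)
Step 2: +6 fires, +5 burnt (F count now 6)
Step 3: +4 fires, +6 burnt (F count now 4)
Step 4: +1 fires, +4 burnt (F count now 1)
Step 5: +0 fires, +1 burnt (F count now 0)
Fire out after step 5
Initially T: 18, now '.': 23
Total burnt (originally-T cells now '.'): 16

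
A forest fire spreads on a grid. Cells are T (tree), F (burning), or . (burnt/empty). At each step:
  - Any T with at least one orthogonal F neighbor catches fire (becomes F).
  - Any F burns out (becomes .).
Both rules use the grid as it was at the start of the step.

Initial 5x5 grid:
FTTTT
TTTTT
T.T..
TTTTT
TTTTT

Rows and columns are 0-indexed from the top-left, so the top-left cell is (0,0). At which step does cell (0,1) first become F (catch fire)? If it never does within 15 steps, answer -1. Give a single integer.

Step 1: cell (0,1)='F' (+2 fires, +1 burnt)
  -> target ignites at step 1
Step 2: cell (0,1)='.' (+3 fires, +2 burnt)
Step 3: cell (0,1)='.' (+3 fires, +3 burnt)
Step 4: cell (0,1)='.' (+5 fires, +3 burnt)
Step 5: cell (0,1)='.' (+3 fires, +5 burnt)
Step 6: cell (0,1)='.' (+2 fires, +3 burnt)
Step 7: cell (0,1)='.' (+2 fires, +2 burnt)
Step 8: cell (0,1)='.' (+1 fires, +2 burnt)
Step 9: cell (0,1)='.' (+0 fires, +1 burnt)
  fire out at step 9

1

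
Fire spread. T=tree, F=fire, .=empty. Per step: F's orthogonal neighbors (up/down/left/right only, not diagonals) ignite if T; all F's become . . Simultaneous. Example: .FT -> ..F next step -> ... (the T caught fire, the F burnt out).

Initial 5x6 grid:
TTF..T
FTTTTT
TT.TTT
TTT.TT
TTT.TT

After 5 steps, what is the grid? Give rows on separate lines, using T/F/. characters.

Step 1: 5 trees catch fire, 2 burn out
  FF...T
  .FFTTT
  FT.TTT
  TTT.TT
  TTT.TT
Step 2: 3 trees catch fire, 5 burn out
  .....T
  ...FTT
  .F.TTT
  FTT.TT
  TTT.TT
Step 3: 4 trees catch fire, 3 burn out
  .....T
  ....FT
  ...FTT
  .FT.TT
  FTT.TT
Step 4: 4 trees catch fire, 4 burn out
  .....T
  .....F
  ....FT
  ..F.TT
  .FT.TT
Step 5: 4 trees catch fire, 4 burn out
  .....F
  ......
  .....F
  ....FT
  ..F.TT

.....F
......
.....F
....FT
..F.TT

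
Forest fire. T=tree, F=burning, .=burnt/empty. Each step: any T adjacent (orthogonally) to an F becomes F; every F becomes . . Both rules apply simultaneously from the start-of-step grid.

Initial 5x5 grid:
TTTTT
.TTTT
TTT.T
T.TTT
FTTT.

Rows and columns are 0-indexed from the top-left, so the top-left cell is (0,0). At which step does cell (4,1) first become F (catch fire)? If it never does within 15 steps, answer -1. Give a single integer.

Step 1: cell (4,1)='F' (+2 fires, +1 burnt)
  -> target ignites at step 1
Step 2: cell (4,1)='.' (+2 fires, +2 burnt)
Step 3: cell (4,1)='.' (+3 fires, +2 burnt)
Step 4: cell (4,1)='.' (+3 fires, +3 burnt)
Step 5: cell (4,1)='.' (+3 fires, +3 burnt)
Step 6: cell (4,1)='.' (+4 fires, +3 burnt)
Step 7: cell (4,1)='.' (+2 fires, +4 burnt)
Step 8: cell (4,1)='.' (+1 fires, +2 burnt)
Step 9: cell (4,1)='.' (+0 fires, +1 burnt)
  fire out at step 9

1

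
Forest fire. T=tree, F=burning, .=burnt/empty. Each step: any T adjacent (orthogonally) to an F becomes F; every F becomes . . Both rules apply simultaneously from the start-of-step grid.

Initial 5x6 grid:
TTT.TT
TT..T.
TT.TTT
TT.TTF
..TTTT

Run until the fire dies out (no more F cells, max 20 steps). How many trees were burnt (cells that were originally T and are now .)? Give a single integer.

Step 1: +3 fires, +1 burnt (F count now 3)
Step 2: +3 fires, +3 burnt (F count now 3)
Step 3: +3 fires, +3 burnt (F count now 3)
Step 4: +2 fires, +3 burnt (F count now 2)
Step 5: +1 fires, +2 burnt (F count now 1)
Step 6: +0 fires, +1 burnt (F count now 0)
Fire out after step 6
Initially T: 21, now '.': 21
Total burnt (originally-T cells now '.'): 12

Answer: 12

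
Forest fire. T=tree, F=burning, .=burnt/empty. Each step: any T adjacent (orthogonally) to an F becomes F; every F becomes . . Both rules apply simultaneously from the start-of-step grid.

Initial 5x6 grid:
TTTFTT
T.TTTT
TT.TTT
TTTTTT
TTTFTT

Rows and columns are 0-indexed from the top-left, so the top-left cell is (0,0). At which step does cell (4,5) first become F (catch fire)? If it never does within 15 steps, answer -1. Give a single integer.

Step 1: cell (4,5)='T' (+6 fires, +2 burnt)
Step 2: cell (4,5)='F' (+9 fires, +6 burnt)
  -> target ignites at step 2
Step 3: cell (4,5)='.' (+6 fires, +9 burnt)
Step 4: cell (4,5)='.' (+4 fires, +6 burnt)
Step 5: cell (4,5)='.' (+1 fires, +4 burnt)
Step 6: cell (4,5)='.' (+0 fires, +1 burnt)
  fire out at step 6

2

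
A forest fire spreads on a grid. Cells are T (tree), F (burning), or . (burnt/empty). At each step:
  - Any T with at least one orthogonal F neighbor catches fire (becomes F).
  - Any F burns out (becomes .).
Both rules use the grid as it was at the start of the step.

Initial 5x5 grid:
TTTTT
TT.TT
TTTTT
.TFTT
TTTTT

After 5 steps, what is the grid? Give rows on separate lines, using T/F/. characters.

Step 1: 4 trees catch fire, 1 burn out
  TTTTT
  TT.TT
  TTFTT
  .F.FT
  TTFTT
Step 2: 5 trees catch fire, 4 burn out
  TTTTT
  TT.TT
  TF.FT
  ....F
  TF.FT
Step 3: 6 trees catch fire, 5 burn out
  TTTTT
  TF.FT
  F...F
  .....
  F...F
Step 4: 4 trees catch fire, 6 burn out
  TFTFT
  F...F
  .....
  .....
  .....
Step 5: 3 trees catch fire, 4 burn out
  F.F.F
  .....
  .....
  .....
  .....

F.F.F
.....
.....
.....
.....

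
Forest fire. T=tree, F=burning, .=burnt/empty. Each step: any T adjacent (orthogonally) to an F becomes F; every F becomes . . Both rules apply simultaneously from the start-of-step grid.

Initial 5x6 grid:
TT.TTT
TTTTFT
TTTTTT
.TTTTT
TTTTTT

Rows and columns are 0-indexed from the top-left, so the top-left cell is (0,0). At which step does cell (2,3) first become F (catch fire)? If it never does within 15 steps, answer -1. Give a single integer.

Step 1: cell (2,3)='T' (+4 fires, +1 burnt)
Step 2: cell (2,3)='F' (+6 fires, +4 burnt)
  -> target ignites at step 2
Step 3: cell (2,3)='.' (+5 fires, +6 burnt)
Step 4: cell (2,3)='.' (+6 fires, +5 burnt)
Step 5: cell (2,3)='.' (+4 fires, +6 burnt)
Step 6: cell (2,3)='.' (+1 fires, +4 burnt)
Step 7: cell (2,3)='.' (+1 fires, +1 burnt)
Step 8: cell (2,3)='.' (+0 fires, +1 burnt)
  fire out at step 8

2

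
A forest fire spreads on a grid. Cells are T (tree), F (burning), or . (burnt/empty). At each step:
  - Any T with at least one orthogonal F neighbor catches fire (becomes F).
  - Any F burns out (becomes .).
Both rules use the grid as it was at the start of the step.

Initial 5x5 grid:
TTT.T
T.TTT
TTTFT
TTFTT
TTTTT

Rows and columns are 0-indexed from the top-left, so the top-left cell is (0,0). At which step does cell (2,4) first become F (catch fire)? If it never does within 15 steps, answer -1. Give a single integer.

Step 1: cell (2,4)='F' (+6 fires, +2 burnt)
  -> target ignites at step 1
Step 2: cell (2,4)='.' (+7 fires, +6 burnt)
Step 3: cell (2,4)='.' (+5 fires, +7 burnt)
Step 4: cell (2,4)='.' (+2 fires, +5 burnt)
Step 5: cell (2,4)='.' (+1 fires, +2 burnt)
Step 6: cell (2,4)='.' (+0 fires, +1 burnt)
  fire out at step 6

1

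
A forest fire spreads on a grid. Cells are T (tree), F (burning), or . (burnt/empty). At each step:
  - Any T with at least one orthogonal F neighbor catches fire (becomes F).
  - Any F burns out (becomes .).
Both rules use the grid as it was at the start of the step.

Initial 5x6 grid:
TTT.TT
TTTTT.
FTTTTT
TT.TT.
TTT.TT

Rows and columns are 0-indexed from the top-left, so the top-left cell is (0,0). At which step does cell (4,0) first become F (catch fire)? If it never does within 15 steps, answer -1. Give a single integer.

Step 1: cell (4,0)='T' (+3 fires, +1 burnt)
Step 2: cell (4,0)='F' (+5 fires, +3 burnt)
  -> target ignites at step 2
Step 3: cell (4,0)='.' (+4 fires, +5 burnt)
Step 4: cell (4,0)='.' (+5 fires, +4 burnt)
Step 5: cell (4,0)='.' (+3 fires, +5 burnt)
Step 6: cell (4,0)='.' (+2 fires, +3 burnt)
Step 7: cell (4,0)='.' (+2 fires, +2 burnt)
Step 8: cell (4,0)='.' (+0 fires, +2 burnt)
  fire out at step 8

2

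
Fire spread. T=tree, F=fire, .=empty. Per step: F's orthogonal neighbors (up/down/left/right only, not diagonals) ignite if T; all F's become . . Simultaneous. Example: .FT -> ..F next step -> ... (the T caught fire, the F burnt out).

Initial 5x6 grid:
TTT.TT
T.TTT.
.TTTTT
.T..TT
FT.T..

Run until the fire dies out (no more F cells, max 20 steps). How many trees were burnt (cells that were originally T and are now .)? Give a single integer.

Answer: 18

Derivation:
Step 1: +1 fires, +1 burnt (F count now 1)
Step 2: +1 fires, +1 burnt (F count now 1)
Step 3: +1 fires, +1 burnt (F count now 1)
Step 4: +1 fires, +1 burnt (F count now 1)
Step 5: +2 fires, +1 burnt (F count now 2)
Step 6: +3 fires, +2 burnt (F count now 3)
Step 7: +4 fires, +3 burnt (F count now 4)
Step 8: +3 fires, +4 burnt (F count now 3)
Step 9: +2 fires, +3 burnt (F count now 2)
Step 10: +0 fires, +2 burnt (F count now 0)
Fire out after step 10
Initially T: 19, now '.': 29
Total burnt (originally-T cells now '.'): 18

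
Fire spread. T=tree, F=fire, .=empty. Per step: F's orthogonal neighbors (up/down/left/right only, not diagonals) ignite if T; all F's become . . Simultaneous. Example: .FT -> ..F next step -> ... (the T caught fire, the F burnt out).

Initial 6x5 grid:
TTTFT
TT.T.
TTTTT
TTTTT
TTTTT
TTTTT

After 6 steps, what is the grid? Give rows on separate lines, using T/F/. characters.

Step 1: 3 trees catch fire, 1 burn out
  TTF.F
  TT.F.
  TTTTT
  TTTTT
  TTTTT
  TTTTT
Step 2: 2 trees catch fire, 3 burn out
  TF...
  TT...
  TTTFT
  TTTTT
  TTTTT
  TTTTT
Step 3: 5 trees catch fire, 2 burn out
  F....
  TF...
  TTF.F
  TTTFT
  TTTTT
  TTTTT
Step 4: 5 trees catch fire, 5 burn out
  .....
  F....
  TF...
  TTF.F
  TTTFT
  TTTTT
Step 5: 5 trees catch fire, 5 burn out
  .....
  .....
  F....
  TF...
  TTF.F
  TTTFT
Step 6: 4 trees catch fire, 5 burn out
  .....
  .....
  .....
  F....
  TF...
  TTF.F

.....
.....
.....
F....
TF...
TTF.F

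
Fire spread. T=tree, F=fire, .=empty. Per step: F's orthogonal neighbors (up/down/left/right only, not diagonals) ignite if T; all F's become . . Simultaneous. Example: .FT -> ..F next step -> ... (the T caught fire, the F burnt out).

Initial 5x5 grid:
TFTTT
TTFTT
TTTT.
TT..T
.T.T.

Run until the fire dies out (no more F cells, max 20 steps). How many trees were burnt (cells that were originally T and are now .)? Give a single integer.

Step 1: +5 fires, +2 burnt (F count now 5)
Step 2: +5 fires, +5 burnt (F count now 5)
Step 3: +3 fires, +5 burnt (F count now 3)
Step 4: +2 fires, +3 burnt (F count now 2)
Step 5: +0 fires, +2 burnt (F count now 0)
Fire out after step 5
Initially T: 17, now '.': 23
Total burnt (originally-T cells now '.'): 15

Answer: 15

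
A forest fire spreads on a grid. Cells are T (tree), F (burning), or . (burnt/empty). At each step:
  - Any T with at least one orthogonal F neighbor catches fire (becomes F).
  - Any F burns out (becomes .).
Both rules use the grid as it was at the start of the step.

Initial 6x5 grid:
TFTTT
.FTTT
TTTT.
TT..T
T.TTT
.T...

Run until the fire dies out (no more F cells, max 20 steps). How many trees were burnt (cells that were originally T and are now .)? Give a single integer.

Answer: 14

Derivation:
Step 1: +4 fires, +2 burnt (F count now 4)
Step 2: +5 fires, +4 burnt (F count now 5)
Step 3: +4 fires, +5 burnt (F count now 4)
Step 4: +1 fires, +4 burnt (F count now 1)
Step 5: +0 fires, +1 burnt (F count now 0)
Fire out after step 5
Initially T: 19, now '.': 25
Total burnt (originally-T cells now '.'): 14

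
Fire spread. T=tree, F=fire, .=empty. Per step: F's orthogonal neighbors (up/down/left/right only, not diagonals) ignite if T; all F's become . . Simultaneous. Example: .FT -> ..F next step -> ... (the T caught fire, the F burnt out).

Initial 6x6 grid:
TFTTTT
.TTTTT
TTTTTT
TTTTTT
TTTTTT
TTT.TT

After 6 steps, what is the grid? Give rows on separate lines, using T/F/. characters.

Step 1: 3 trees catch fire, 1 burn out
  F.FTTT
  .FTTTT
  TTTTTT
  TTTTTT
  TTTTTT
  TTT.TT
Step 2: 3 trees catch fire, 3 burn out
  ...FTT
  ..FTTT
  TFTTTT
  TTTTTT
  TTTTTT
  TTT.TT
Step 3: 5 trees catch fire, 3 burn out
  ....FT
  ...FTT
  F.FTTT
  TFTTTT
  TTTTTT
  TTT.TT
Step 4: 6 trees catch fire, 5 burn out
  .....F
  ....FT
  ...FTT
  F.FTTT
  TFTTTT
  TTT.TT
Step 5: 6 trees catch fire, 6 burn out
  ......
  .....F
  ....FT
  ...FTT
  F.FTTT
  TFT.TT
Step 6: 5 trees catch fire, 6 burn out
  ......
  ......
  .....F
  ....FT
  ...FTT
  F.F.TT

......
......
.....F
....FT
...FTT
F.F.TT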